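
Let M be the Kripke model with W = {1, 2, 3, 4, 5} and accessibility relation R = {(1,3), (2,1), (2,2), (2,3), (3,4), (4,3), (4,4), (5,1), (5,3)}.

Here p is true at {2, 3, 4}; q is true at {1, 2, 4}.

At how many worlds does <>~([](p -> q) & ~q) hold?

1: successors {3}; ~([](p -> q) & ~q) there: 3:F. ✗
2: successors {1, 2, 3}; ~([](p -> q) & ~q) there: 1:T, 2:T, 3:F. ✓
3: successors {4}; ~([](p -> q) & ~q) there: 4:T. ✓
4: successors {3, 4}; ~([](p -> q) & ~q) there: 3:F, 4:T. ✓
5: successors {1, 3}; ~([](p -> q) & ~q) there: 1:T, 3:F. ✓
Satisfying worlds: {2, 3, 4, 5}.

4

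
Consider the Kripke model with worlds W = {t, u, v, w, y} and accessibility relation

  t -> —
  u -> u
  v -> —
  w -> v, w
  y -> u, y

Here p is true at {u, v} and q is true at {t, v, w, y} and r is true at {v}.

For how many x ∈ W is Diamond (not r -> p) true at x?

3

t: no successors, so Diamond (not r -> p) fails. ✗
u: successors {u}; not r -> p there: u:T. ✓
v: no successors, so Diamond (not r -> p) fails. ✗
w: successors {v, w}; not r -> p there: v:T, w:F. ✓
y: successors {u, y}; not r -> p there: u:T, y:F. ✓
Satisfying worlds: {u, w, y}.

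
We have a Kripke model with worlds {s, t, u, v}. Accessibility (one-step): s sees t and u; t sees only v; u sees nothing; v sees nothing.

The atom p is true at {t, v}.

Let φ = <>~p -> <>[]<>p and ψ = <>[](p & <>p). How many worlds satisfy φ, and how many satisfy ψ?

4 and 2

For <>~p -> <>[]<>p:
s: <>~p is T, <>[]<>p is T. ✓
t: <>~p is F, <>[]<>p is T. ✓
u: <>~p is F, <>[]<>p is F. ✓
v: <>~p is F, <>[]<>p is F. ✓
— 4 worlds.
For <>[](p & <>p):
s: successors {t, u}; [](p & <>p) there: t:F, u:T. ✓
t: successors {v}; [](p & <>p) there: v:T. ✓
u: no successors, so <>[](p & <>p) fails. ✗
v: no successors, so <>[](p & <>p) fails. ✗
— 2 worlds.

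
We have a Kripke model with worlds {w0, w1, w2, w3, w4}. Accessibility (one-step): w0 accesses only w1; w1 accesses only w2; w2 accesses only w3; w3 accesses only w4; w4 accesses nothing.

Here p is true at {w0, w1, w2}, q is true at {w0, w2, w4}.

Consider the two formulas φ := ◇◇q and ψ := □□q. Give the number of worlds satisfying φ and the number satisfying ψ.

2 and 4

For ◇◇q:
w0: successors {w1}; ◇q there: w1:T. ✓
w1: successors {w2}; ◇q there: w2:F. ✗
w2: successors {w3}; ◇q there: w3:T. ✓
w3: successors {w4}; ◇q there: w4:F. ✗
w4: no successors, so ◇◇q fails. ✗
— 2 worlds.
For □□q:
w0: successors {w1}; □q there: w1:T. ✓
w1: successors {w2}; □q there: w2:F. ✗
w2: successors {w3}; □q there: w3:T. ✓
w3: successors {w4}; □q there: w4:T. ✓
w4: no successors, so □□q holds vacuously. ✓
— 4 worlds.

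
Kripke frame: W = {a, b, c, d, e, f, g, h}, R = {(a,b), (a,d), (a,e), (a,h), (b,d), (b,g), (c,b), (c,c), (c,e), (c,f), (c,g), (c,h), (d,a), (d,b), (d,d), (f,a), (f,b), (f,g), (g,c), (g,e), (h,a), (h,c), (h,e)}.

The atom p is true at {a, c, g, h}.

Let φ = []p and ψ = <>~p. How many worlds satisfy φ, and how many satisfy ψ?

1 and 7

For []p:
a: successors {b, d, e, h}; p there: b:F, d:F, e:F, h:T. ✗
b: successors {d, g}; p there: d:F, g:T. ✗
c: successors {b, c, e, f, g, h}; p there: b:F, c:T, e:F, f:F, g:T, h:T. ✗
d: successors {a, b, d}; p there: a:T, b:F, d:F. ✗
e: no successors, so []p holds vacuously. ✓
f: successors {a, b, g}; p there: a:T, b:F, g:T. ✗
g: successors {c, e}; p there: c:T, e:F. ✗
h: successors {a, c, e}; p there: a:T, c:T, e:F. ✗
— 1 world.
For <>~p:
a: successors {b, d, e, h}; ~p there: b:T, d:T, e:T, h:F. ✓
b: successors {d, g}; ~p there: d:T, g:F. ✓
c: successors {b, c, e, f, g, h}; ~p there: b:T, c:F, e:T, f:T, g:F, h:F. ✓
d: successors {a, b, d}; ~p there: a:F, b:T, d:T. ✓
e: no successors, so <>~p fails. ✗
f: successors {a, b, g}; ~p there: a:F, b:T, g:F. ✓
g: successors {c, e}; ~p there: c:F, e:T. ✓
h: successors {a, c, e}; ~p there: a:F, c:F, e:T. ✓
— 7 worlds.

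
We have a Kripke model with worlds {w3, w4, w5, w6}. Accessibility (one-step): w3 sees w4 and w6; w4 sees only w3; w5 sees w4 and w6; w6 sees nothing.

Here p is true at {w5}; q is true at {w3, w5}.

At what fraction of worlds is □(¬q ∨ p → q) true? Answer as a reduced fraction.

w3: successors {w4, w6}; ¬q ∨ p → q there: w4:F, w6:F. ✗
w4: successors {w3}; ¬q ∨ p → q there: w3:T. ✓
w5: successors {w4, w6}; ¬q ∨ p → q there: w4:F, w6:F. ✗
w6: no successors, so □(¬q ∨ p → q) holds vacuously. ✓
That's 2 of 4 worlds, so 2/4 = 1/2.

1/2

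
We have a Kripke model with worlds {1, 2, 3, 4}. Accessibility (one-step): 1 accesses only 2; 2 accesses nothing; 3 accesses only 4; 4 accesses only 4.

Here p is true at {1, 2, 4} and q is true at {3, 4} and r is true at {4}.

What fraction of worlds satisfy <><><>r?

1/2

1: successors {2}; <><>r there: 2:F. ✗
2: no successors, so <><><>r fails. ✗
3: successors {4}; <><>r there: 4:T. ✓
4: successors {4}; <><>r there: 4:T. ✓
That's 2 of 4 worlds, so 2/4 = 1/2.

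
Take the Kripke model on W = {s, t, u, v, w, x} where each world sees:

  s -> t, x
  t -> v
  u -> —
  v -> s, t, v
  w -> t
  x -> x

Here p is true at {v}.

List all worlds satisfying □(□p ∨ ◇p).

s: successors {t, x}; □p ∨ ◇p there: t:T, x:F. ✗
t: successors {v}; □p ∨ ◇p there: v:T. ✓
u: no successors, so □(□p ∨ ◇p) holds vacuously. ✓
v: successors {s, t, v}; □p ∨ ◇p there: s:F, t:T, v:T. ✗
w: successors {t}; □p ∨ ◇p there: t:T. ✓
x: successors {x}; □p ∨ ◇p there: x:F. ✗

{t, u, w}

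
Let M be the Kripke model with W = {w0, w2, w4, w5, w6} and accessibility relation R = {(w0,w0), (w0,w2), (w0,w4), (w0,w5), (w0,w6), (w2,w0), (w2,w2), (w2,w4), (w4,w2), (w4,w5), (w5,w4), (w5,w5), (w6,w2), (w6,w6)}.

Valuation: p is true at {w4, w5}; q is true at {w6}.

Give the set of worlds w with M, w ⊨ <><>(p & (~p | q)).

w0: successors {w0, w2, w4, w5, w6}; <>(p & (~p | q)) there: w0:F, w2:F, w4:F, w5:F, w6:F. ✗
w2: successors {w0, w2, w4}; <>(p & (~p | q)) there: w0:F, w2:F, w4:F. ✗
w4: successors {w2, w5}; <>(p & (~p | q)) there: w2:F, w5:F. ✗
w5: successors {w4, w5}; <>(p & (~p | q)) there: w4:F, w5:F. ✗
w6: successors {w2, w6}; <>(p & (~p | q)) there: w2:F, w6:F. ✗

∅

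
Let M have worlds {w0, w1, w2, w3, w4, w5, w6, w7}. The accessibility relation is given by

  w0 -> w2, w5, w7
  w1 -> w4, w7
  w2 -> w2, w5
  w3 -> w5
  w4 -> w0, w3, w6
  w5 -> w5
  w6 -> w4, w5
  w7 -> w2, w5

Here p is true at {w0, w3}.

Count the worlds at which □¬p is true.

7

w0: successors {w2, w5, w7}; ¬p there: w2:T, w5:T, w7:T. ✓
w1: successors {w4, w7}; ¬p there: w4:T, w7:T. ✓
w2: successors {w2, w5}; ¬p there: w2:T, w5:T. ✓
w3: successors {w5}; ¬p there: w5:T. ✓
w4: successors {w0, w3, w6}; ¬p there: w0:F, w3:F, w6:T. ✗
w5: successors {w5}; ¬p there: w5:T. ✓
w6: successors {w4, w5}; ¬p there: w4:T, w5:T. ✓
w7: successors {w2, w5}; ¬p there: w2:T, w5:T. ✓
Satisfying worlds: {w0, w1, w2, w3, w5, w6, w7}.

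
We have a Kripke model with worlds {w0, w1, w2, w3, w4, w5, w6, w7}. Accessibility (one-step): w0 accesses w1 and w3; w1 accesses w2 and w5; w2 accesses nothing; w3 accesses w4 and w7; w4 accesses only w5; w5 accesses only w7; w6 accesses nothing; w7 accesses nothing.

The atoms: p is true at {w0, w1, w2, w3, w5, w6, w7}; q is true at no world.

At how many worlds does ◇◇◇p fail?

6

w0: successors {w1, w3}; ◇◇p there: w1:T, w3:T. ✓
w1: successors {w2, w5}; ◇◇p there: w2:F, w5:F. ✗
w2: no successors, so ◇◇◇p fails. ✗
w3: successors {w4, w7}; ◇◇p there: w4:T, w7:F. ✓
w4: successors {w5}; ◇◇p there: w5:F. ✗
w5: successors {w7}; ◇◇p there: w7:F. ✗
w6: no successors, so ◇◇◇p fails. ✗
w7: no successors, so ◇◇◇p fails. ✗
Satisfying worlds: {w0, w3}.
So ◇◇◇p fails at the other 6 worlds.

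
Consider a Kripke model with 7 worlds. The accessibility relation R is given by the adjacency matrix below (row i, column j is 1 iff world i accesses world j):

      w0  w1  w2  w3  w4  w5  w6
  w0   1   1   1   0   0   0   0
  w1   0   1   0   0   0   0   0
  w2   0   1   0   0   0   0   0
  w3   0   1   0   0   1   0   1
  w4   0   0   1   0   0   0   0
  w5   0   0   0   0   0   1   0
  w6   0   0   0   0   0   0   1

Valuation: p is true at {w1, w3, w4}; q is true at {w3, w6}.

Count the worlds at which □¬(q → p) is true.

1

w0: successors {w0, w1, w2}; ¬(q → p) there: w0:F, w1:F, w2:F. ✗
w1: successors {w1}; ¬(q → p) there: w1:F. ✗
w2: successors {w1}; ¬(q → p) there: w1:F. ✗
w3: successors {w1, w4, w6}; ¬(q → p) there: w1:F, w4:F, w6:T. ✗
w4: successors {w2}; ¬(q → p) there: w2:F. ✗
w5: successors {w5}; ¬(q → p) there: w5:F. ✗
w6: successors {w6}; ¬(q → p) there: w6:T. ✓
Satisfying worlds: {w6}.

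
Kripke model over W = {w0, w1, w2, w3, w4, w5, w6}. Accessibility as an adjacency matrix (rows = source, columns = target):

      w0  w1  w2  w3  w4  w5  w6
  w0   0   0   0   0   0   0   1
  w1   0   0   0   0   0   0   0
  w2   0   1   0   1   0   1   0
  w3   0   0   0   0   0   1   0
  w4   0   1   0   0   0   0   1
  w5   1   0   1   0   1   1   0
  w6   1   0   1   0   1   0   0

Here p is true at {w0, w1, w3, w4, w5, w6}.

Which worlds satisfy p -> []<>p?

{w0, w1, w2, w3, w5, w6}

w0: p is T, []<>p is T. ✓
w1: p is T, []<>p is T. ✓
w2: p is F, []<>p is F. ✓
w3: p is T, []<>p is T. ✓
w4: p is T, []<>p is F. ✗
w5: p is T, []<>p is T. ✓
w6: p is T, []<>p is T. ✓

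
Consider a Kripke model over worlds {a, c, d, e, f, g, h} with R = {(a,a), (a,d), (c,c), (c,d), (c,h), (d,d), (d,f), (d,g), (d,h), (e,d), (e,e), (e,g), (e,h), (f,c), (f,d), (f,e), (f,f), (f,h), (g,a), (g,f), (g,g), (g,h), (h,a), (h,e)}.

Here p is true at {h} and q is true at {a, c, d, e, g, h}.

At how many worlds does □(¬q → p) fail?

3

a: successors {a, d}; ¬q → p there: a:T, d:T. ✓
c: successors {c, d, h}; ¬q → p there: c:T, d:T, h:T. ✓
d: successors {d, f, g, h}; ¬q → p there: d:T, f:F, g:T, h:T. ✗
e: successors {d, e, g, h}; ¬q → p there: d:T, e:T, g:T, h:T. ✓
f: successors {c, d, e, f, h}; ¬q → p there: c:T, d:T, e:T, f:F, h:T. ✗
g: successors {a, f, g, h}; ¬q → p there: a:T, f:F, g:T, h:T. ✗
h: successors {a, e}; ¬q → p there: a:T, e:T. ✓
Satisfying worlds: {a, c, e, h}.
So □(¬q → p) fails at the other 3 worlds.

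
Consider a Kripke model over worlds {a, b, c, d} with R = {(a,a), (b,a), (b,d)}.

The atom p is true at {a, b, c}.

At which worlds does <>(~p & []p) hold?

{b}

a: successors {a}; ~p & []p there: a:F. ✗
b: successors {a, d}; ~p & []p there: a:F, d:T. ✓
c: no successors, so <>(~p & []p) fails. ✗
d: no successors, so <>(~p & []p) fails. ✗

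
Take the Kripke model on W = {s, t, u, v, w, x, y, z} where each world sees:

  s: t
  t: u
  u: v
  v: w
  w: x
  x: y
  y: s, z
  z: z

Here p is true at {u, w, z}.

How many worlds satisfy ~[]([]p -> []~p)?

s: []([]p -> []~p) is F. ✓
t: []([]p -> []~p) is T. ✗
u: []([]p -> []~p) is F. ✓
v: []([]p -> []~p) is T. ✗
w: []([]p -> []~p) is T. ✗
x: []([]p -> []~p) is T. ✗
y: []([]p -> []~p) is F. ✓
z: []([]p -> []~p) is F. ✓
Satisfying worlds: {s, u, y, z}.

4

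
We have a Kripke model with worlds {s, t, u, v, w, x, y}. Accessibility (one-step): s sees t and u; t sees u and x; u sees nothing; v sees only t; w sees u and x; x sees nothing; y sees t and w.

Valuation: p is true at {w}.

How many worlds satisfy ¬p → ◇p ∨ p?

s: ¬p is T, ◇p ∨ p is F. ✗
t: ¬p is T, ◇p ∨ p is F. ✗
u: ¬p is T, ◇p ∨ p is F. ✗
v: ¬p is T, ◇p ∨ p is F. ✗
w: ¬p is F, ◇p ∨ p is T. ✓
x: ¬p is T, ◇p ∨ p is F. ✗
y: ¬p is T, ◇p ∨ p is T. ✓
Satisfying worlds: {w, y}.

2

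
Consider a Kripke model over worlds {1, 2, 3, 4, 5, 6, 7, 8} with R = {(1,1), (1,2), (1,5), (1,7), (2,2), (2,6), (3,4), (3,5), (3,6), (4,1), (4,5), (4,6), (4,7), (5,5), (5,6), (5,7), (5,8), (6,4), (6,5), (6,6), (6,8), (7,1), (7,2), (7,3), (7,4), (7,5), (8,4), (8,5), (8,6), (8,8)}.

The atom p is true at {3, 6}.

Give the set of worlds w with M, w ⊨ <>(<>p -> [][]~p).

{1, 4, 7}

1: successors {1, 2, 5, 7}; <>p -> [][]~p there: 1:T, 2:F, 5:F, 7:F. ✓
2: successors {2, 6}; <>p -> [][]~p there: 2:F, 6:F. ✗
3: successors {4, 5, 6}; <>p -> [][]~p there: 4:F, 5:F, 6:F. ✗
4: successors {1, 5, 6, 7}; <>p -> [][]~p there: 1:T, 5:F, 6:F, 7:F. ✓
5: successors {5, 6, 7, 8}; <>p -> [][]~p there: 5:F, 6:F, 7:F, 8:F. ✗
6: successors {4, 5, 6, 8}; <>p -> [][]~p there: 4:F, 5:F, 6:F, 8:F. ✗
7: successors {1, 2, 3, 4, 5}; <>p -> [][]~p there: 1:T, 2:F, 3:F, 4:F, 5:F. ✓
8: successors {4, 5, 6, 8}; <>p -> [][]~p there: 4:F, 5:F, 6:F, 8:F. ✗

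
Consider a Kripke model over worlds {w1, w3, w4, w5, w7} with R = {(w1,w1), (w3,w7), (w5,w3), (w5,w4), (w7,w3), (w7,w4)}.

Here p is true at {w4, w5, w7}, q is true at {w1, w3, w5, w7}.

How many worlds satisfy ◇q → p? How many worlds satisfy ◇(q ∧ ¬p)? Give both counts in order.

For ◇q → p:
w1: ◇q is T, p is F. ✗
w3: ◇q is T, p is F. ✗
w4: ◇q is F, p is T. ✓
w5: ◇q is T, p is T. ✓
w7: ◇q is T, p is T. ✓
— 3 worlds.
For ◇(q ∧ ¬p):
w1: successors {w1}; q ∧ ¬p there: w1:T. ✓
w3: successors {w7}; q ∧ ¬p there: w7:F. ✗
w4: no successors, so ◇(q ∧ ¬p) fails. ✗
w5: successors {w3, w4}; q ∧ ¬p there: w3:T, w4:F. ✓
w7: successors {w3, w4}; q ∧ ¬p there: w3:T, w4:F. ✓
— 3 worlds.

3 and 3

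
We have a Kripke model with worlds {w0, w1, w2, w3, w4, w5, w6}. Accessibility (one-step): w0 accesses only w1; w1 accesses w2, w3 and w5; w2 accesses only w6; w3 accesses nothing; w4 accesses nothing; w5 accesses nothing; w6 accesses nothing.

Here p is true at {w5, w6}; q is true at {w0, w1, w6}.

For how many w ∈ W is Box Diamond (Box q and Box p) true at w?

5

w0: successors {w1}; Diamond (Box q and Box p) there: w1:T. ✓
w1: successors {w2, w3, w5}; Diamond (Box q and Box p) there: w2:T, w3:F, w5:F. ✗
w2: successors {w6}; Diamond (Box q and Box p) there: w6:F. ✗
w3: no successors, so Box Diamond (Box q and Box p) holds vacuously. ✓
w4: no successors, so Box Diamond (Box q and Box p) holds vacuously. ✓
w5: no successors, so Box Diamond (Box q and Box p) holds vacuously. ✓
w6: no successors, so Box Diamond (Box q and Box p) holds vacuously. ✓
Satisfying worlds: {w0, w3, w4, w5, w6}.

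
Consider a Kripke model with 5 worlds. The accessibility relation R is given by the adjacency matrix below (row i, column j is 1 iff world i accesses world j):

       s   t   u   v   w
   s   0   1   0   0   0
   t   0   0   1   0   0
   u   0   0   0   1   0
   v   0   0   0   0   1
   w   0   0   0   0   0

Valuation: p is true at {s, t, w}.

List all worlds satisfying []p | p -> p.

{s, t, u, w}

s: []p | p is T, p is T. ✓
t: []p | p is T, p is T. ✓
u: []p | p is F, p is F. ✓
v: []p | p is T, p is F. ✗
w: []p | p is T, p is T. ✓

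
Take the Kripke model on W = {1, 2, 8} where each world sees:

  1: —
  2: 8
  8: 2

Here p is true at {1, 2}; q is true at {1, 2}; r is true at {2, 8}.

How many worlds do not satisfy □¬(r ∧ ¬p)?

1

1: no successors, so □¬(r ∧ ¬p) holds vacuously. ✓
2: successors {8}; ¬(r ∧ ¬p) there: 8:F. ✗
8: successors {2}; ¬(r ∧ ¬p) there: 2:T. ✓
Satisfying worlds: {1, 8}.
So □¬(r ∧ ¬p) fails at the other 1 world.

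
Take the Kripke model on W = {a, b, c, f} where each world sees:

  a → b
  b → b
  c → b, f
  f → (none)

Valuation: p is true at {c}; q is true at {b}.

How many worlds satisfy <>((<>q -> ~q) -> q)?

3

a: successors {b}; (<>q -> ~q) -> q there: b:T. ✓
b: successors {b}; (<>q -> ~q) -> q there: b:T. ✓
c: successors {b, f}; (<>q -> ~q) -> q there: b:T, f:F. ✓
f: no successors, so <>((<>q -> ~q) -> q) fails. ✗
Satisfying worlds: {a, b, c}.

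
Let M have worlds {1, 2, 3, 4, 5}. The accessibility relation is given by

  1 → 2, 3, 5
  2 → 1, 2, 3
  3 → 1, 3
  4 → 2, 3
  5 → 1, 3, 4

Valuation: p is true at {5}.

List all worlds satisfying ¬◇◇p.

1: ◇◇p is F. ✓
2: ◇◇p is T. ✗
3: ◇◇p is T. ✗
4: ◇◇p is F. ✓
5: ◇◇p is T. ✗

{1, 4}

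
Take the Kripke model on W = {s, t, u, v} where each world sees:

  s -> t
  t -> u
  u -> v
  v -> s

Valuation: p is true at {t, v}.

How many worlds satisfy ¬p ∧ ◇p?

2

s: ¬p is T, ◇p is T. ✓
t: ¬p is F, ◇p is F. ✗
u: ¬p is T, ◇p is T. ✓
v: ¬p is F, ◇p is F. ✗
Satisfying worlds: {s, u}.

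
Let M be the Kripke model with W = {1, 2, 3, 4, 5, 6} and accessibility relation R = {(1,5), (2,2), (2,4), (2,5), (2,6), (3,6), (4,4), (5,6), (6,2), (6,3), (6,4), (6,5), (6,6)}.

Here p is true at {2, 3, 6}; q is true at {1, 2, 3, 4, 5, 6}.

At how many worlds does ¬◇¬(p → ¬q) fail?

4

1: ◇¬(p → ¬q) is F. ✓
2: ◇¬(p → ¬q) is T. ✗
3: ◇¬(p → ¬q) is T. ✗
4: ◇¬(p → ¬q) is F. ✓
5: ◇¬(p → ¬q) is T. ✗
6: ◇¬(p → ¬q) is T. ✗
Satisfying worlds: {1, 4}.
So ¬◇¬(p → ¬q) fails at the other 4 worlds.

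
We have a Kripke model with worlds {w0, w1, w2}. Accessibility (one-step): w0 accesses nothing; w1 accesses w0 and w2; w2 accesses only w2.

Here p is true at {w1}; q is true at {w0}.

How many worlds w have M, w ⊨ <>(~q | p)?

w0: no successors, so <>(~q | p) fails. ✗
w1: successors {w0, w2}; ~q | p there: w0:F, w2:T. ✓
w2: successors {w2}; ~q | p there: w2:T. ✓
Satisfying worlds: {w1, w2}.

2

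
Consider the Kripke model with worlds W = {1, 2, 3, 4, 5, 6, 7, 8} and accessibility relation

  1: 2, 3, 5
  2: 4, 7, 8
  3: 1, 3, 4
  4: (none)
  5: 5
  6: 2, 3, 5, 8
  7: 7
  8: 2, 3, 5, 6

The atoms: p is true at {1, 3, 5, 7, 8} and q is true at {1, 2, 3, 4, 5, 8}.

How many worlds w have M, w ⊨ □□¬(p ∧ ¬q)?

3

1: successors {2, 3, 5}; □¬(p ∧ ¬q) there: 2:F, 3:T, 5:T. ✗
2: successors {4, 7, 8}; □¬(p ∧ ¬q) there: 4:T, 7:F, 8:T. ✗
3: successors {1, 3, 4}; □¬(p ∧ ¬q) there: 1:T, 3:T, 4:T. ✓
4: no successors, so □□¬(p ∧ ¬q) holds vacuously. ✓
5: successors {5}; □¬(p ∧ ¬q) there: 5:T. ✓
6: successors {2, 3, 5, 8}; □¬(p ∧ ¬q) there: 2:F, 3:T, 5:T, 8:T. ✗
7: successors {7}; □¬(p ∧ ¬q) there: 7:F. ✗
8: successors {2, 3, 5, 6}; □¬(p ∧ ¬q) there: 2:F, 3:T, 5:T, 6:T. ✗
Satisfying worlds: {3, 4, 5}.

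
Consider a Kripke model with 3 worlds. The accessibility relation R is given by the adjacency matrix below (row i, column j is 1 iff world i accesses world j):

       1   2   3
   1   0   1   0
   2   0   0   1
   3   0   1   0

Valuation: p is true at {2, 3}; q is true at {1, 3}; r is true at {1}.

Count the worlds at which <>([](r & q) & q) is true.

1: successors {2}; [](r & q) & q there: 2:F. ✗
2: successors {3}; [](r & q) & q there: 3:F. ✗
3: successors {2}; [](r & q) & q there: 2:F. ✗
Satisfying worlds: ∅.

0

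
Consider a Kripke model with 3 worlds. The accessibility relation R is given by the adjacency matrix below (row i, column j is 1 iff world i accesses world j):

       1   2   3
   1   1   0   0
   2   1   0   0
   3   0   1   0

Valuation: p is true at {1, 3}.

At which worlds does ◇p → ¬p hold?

{2, 3}

1: ◇p is T, ¬p is F. ✗
2: ◇p is T, ¬p is T. ✓
3: ◇p is F, ¬p is F. ✓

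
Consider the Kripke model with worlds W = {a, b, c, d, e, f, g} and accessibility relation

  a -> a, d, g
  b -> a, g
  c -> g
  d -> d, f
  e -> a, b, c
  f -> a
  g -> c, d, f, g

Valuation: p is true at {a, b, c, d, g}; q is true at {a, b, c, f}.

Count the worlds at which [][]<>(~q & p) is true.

2

a: successors {a, d, g}; []<>(~q & p) there: a:T, d:F, g:F. ✗
b: successors {a, g}; []<>(~q & p) there: a:T, g:F. ✗
c: successors {g}; []<>(~q & p) there: g:F. ✗
d: successors {d, f}; []<>(~q & p) there: d:F, f:T. ✗
e: successors {a, b, c}; []<>(~q & p) there: a:T, b:T, c:T. ✓
f: successors {a}; []<>(~q & p) there: a:T. ✓
g: successors {c, d, f, g}; []<>(~q & p) there: c:T, d:F, f:T, g:F. ✗
Satisfying worlds: {e, f}.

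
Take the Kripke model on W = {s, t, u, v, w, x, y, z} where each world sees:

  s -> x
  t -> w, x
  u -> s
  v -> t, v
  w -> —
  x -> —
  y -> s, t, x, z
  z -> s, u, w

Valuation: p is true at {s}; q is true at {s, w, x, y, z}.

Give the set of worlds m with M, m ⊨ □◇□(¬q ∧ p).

s: successors {x}; ◇□(¬q ∧ p) there: x:F. ✗
t: successors {w, x}; ◇□(¬q ∧ p) there: w:F, x:F. ✗
u: successors {s}; ◇□(¬q ∧ p) there: s:T. ✓
v: successors {t, v}; ◇□(¬q ∧ p) there: t:T, v:F. ✗
w: no successors, so □◇□(¬q ∧ p) holds vacuously. ✓
x: no successors, so □◇□(¬q ∧ p) holds vacuously. ✓
y: successors {s, t, x, z}; ◇□(¬q ∧ p) there: s:T, t:T, x:F, z:T. ✗
z: successors {s, u, w}; ◇□(¬q ∧ p) there: s:T, u:F, w:F. ✗

{u, w, x}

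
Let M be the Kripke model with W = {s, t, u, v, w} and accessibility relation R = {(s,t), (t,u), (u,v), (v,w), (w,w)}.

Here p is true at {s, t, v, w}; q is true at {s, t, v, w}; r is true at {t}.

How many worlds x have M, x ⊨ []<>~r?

5

s: successors {t}; <>~r there: t:T. ✓
t: successors {u}; <>~r there: u:T. ✓
u: successors {v}; <>~r there: v:T. ✓
v: successors {w}; <>~r there: w:T. ✓
w: successors {w}; <>~r there: w:T. ✓
Satisfying worlds: {s, t, u, v, w}.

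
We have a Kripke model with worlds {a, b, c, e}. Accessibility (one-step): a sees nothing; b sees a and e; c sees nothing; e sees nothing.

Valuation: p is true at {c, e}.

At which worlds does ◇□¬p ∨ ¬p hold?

a: ◇□¬p is F, ¬p is T. ✓
b: ◇□¬p is T, ¬p is T. ✓
c: ◇□¬p is F, ¬p is F. ✗
e: ◇□¬p is F, ¬p is F. ✗

{a, b}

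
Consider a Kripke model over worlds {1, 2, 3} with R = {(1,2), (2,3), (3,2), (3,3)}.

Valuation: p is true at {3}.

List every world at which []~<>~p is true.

1: successors {2}; ~<>~p there: 2:T. ✓
2: successors {3}; ~<>~p there: 3:F. ✗
3: successors {2, 3}; ~<>~p there: 2:T, 3:F. ✗

{1}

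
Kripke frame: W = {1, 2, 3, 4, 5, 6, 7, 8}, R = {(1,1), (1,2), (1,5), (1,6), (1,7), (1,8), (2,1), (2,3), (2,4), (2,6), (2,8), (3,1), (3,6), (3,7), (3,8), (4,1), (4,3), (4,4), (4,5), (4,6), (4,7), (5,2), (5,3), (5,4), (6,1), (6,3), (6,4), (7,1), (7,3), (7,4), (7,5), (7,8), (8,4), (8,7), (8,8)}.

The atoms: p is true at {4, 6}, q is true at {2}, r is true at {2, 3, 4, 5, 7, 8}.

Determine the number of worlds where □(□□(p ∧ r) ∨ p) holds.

0

1: successors {1, 2, 5, 6, 7, 8}; □□(p ∧ r) ∨ p there: 1:F, 2:F, 5:F, 6:T, 7:F, 8:F. ✗
2: successors {1, 3, 4, 6, 8}; □□(p ∧ r) ∨ p there: 1:F, 3:F, 4:T, 6:T, 8:F. ✗
3: successors {1, 6, 7, 8}; □□(p ∧ r) ∨ p there: 1:F, 6:T, 7:F, 8:F. ✗
4: successors {1, 3, 4, 5, 6, 7}; □□(p ∧ r) ∨ p there: 1:F, 3:F, 4:T, 5:F, 6:T, 7:F. ✗
5: successors {2, 3, 4}; □□(p ∧ r) ∨ p there: 2:F, 3:F, 4:T. ✗
6: successors {1, 3, 4}; □□(p ∧ r) ∨ p there: 1:F, 3:F, 4:T. ✗
7: successors {1, 3, 4, 5, 8}; □□(p ∧ r) ∨ p there: 1:F, 3:F, 4:T, 5:F, 8:F. ✗
8: successors {4, 7, 8}; □□(p ∧ r) ∨ p there: 4:T, 7:F, 8:F. ✗
Satisfying worlds: ∅.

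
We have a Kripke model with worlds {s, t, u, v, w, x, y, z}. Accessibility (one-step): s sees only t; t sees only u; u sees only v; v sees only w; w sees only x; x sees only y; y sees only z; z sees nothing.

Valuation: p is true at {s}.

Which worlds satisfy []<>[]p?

{x, z}

s: successors {t}; <>[]p there: t:F. ✗
t: successors {u}; <>[]p there: u:F. ✗
u: successors {v}; <>[]p there: v:F. ✗
v: successors {w}; <>[]p there: w:F. ✗
w: successors {x}; <>[]p there: x:F. ✗
x: successors {y}; <>[]p there: y:T. ✓
y: successors {z}; <>[]p there: z:F. ✗
z: no successors, so []<>[]p holds vacuously. ✓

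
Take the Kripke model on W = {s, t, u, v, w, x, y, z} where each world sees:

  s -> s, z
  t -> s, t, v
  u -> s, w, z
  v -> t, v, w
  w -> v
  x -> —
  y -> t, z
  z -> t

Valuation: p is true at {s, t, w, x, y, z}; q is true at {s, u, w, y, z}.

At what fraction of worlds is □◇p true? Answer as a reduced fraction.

3/4

s: successors {s, z}; ◇p there: s:T, z:T. ✓
t: successors {s, t, v}; ◇p there: s:T, t:T, v:T. ✓
u: successors {s, w, z}; ◇p there: s:T, w:F, z:T. ✗
v: successors {t, v, w}; ◇p there: t:T, v:T, w:F. ✗
w: successors {v}; ◇p there: v:T. ✓
x: no successors, so □◇p holds vacuously. ✓
y: successors {t, z}; ◇p there: t:T, z:T. ✓
z: successors {t}; ◇p there: t:T. ✓
That's 6 of 8 worlds, so 6/8 = 3/4.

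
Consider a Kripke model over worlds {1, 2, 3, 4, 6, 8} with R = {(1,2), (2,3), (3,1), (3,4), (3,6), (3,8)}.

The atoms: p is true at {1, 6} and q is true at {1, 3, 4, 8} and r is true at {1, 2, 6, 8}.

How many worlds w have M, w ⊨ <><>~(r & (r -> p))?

3

1: successors {2}; <>~(r & (r -> p)) there: 2:T. ✓
2: successors {3}; <>~(r & (r -> p)) there: 3:T. ✓
3: successors {1, 4, 6, 8}; <>~(r & (r -> p)) there: 1:T, 4:F, 6:F, 8:F. ✓
4: no successors, so <><>~(r & (r -> p)) fails. ✗
6: no successors, so <><>~(r & (r -> p)) fails. ✗
8: no successors, so <><>~(r & (r -> p)) fails. ✗
Satisfying worlds: {1, 2, 3}.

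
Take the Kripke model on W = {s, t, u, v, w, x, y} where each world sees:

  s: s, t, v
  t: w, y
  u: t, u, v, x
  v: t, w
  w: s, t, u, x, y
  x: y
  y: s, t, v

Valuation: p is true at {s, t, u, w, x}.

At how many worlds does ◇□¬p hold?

2

s: successors {s, t, v}; □¬p there: s:F, t:F, v:F. ✗
t: successors {w, y}; □¬p there: w:F, y:F. ✗
u: successors {t, u, v, x}; □¬p there: t:F, u:F, v:F, x:T. ✓
v: successors {t, w}; □¬p there: t:F, w:F. ✗
w: successors {s, t, u, x, y}; □¬p there: s:F, t:F, u:F, x:T, y:F. ✓
x: successors {y}; □¬p there: y:F. ✗
y: successors {s, t, v}; □¬p there: s:F, t:F, v:F. ✗
Satisfying worlds: {u, w}.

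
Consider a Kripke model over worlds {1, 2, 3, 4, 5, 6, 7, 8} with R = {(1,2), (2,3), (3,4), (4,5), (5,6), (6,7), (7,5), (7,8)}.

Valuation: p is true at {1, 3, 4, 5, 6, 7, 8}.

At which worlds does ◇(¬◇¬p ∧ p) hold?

{2, 3, 4, 5, 6, 7}

1: successors {2}; ¬◇¬p ∧ p there: 2:F. ✗
2: successors {3}; ¬◇¬p ∧ p there: 3:T. ✓
3: successors {4}; ¬◇¬p ∧ p there: 4:T. ✓
4: successors {5}; ¬◇¬p ∧ p there: 5:T. ✓
5: successors {6}; ¬◇¬p ∧ p there: 6:T. ✓
6: successors {7}; ¬◇¬p ∧ p there: 7:T. ✓
7: successors {5, 8}; ¬◇¬p ∧ p there: 5:T, 8:T. ✓
8: no successors, so ◇(¬◇¬p ∧ p) fails. ✗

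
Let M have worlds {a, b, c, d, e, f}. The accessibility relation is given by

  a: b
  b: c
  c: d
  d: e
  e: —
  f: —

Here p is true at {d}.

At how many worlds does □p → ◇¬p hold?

3

a: □p is F, ◇¬p is T. ✓
b: □p is F, ◇¬p is T. ✓
c: □p is T, ◇¬p is F. ✗
d: □p is F, ◇¬p is T. ✓
e: □p is T, ◇¬p is F. ✗
f: □p is T, ◇¬p is F. ✗
Satisfying worlds: {a, b, d}.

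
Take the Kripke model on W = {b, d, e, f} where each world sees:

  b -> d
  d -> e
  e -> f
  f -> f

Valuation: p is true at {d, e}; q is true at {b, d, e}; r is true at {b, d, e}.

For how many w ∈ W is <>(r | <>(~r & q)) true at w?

2

b: successors {d}; r | <>(~r & q) there: d:T. ✓
d: successors {e}; r | <>(~r & q) there: e:T. ✓
e: successors {f}; r | <>(~r & q) there: f:F. ✗
f: successors {f}; r | <>(~r & q) there: f:F. ✗
Satisfying worlds: {b, d}.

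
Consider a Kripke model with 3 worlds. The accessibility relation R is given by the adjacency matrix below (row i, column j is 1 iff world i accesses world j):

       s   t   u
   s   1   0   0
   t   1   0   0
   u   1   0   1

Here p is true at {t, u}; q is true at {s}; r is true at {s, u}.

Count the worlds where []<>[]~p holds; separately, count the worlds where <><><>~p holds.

For []<>[]~p:
s: successors {s}; <>[]~p there: s:T. ✓
t: successors {s}; <>[]~p there: s:T. ✓
u: successors {s, u}; <>[]~p there: s:T, u:T. ✓
— 3 worlds.
For <><><>~p:
s: successors {s}; <><>~p there: s:T. ✓
t: successors {s}; <><>~p there: s:T. ✓
u: successors {s, u}; <><>~p there: s:T, u:T. ✓
— 3 worlds.

3 and 3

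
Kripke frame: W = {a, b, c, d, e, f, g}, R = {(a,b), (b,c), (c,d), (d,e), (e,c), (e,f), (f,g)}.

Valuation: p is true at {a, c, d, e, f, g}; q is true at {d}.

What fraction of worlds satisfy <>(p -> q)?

a: successors {b}; p -> q there: b:T. ✓
b: successors {c}; p -> q there: c:F. ✗
c: successors {d}; p -> q there: d:T. ✓
d: successors {e}; p -> q there: e:F. ✗
e: successors {c, f}; p -> q there: c:F, f:F. ✗
f: successors {g}; p -> q there: g:F. ✗
g: no successors, so <>(p -> q) fails. ✗
That's 2 of 7 worlds, so 2/7.

2/7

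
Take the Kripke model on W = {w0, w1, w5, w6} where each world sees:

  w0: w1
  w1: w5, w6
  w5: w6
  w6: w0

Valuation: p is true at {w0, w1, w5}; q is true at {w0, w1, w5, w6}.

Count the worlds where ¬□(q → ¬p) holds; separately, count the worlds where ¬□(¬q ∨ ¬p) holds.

For ¬□(q → ¬p):
w0: □(q → ¬p) is F. ✓
w1: □(q → ¬p) is F. ✓
w5: □(q → ¬p) is T. ✗
w6: □(q → ¬p) is F. ✓
— 3 worlds.
For ¬□(¬q ∨ ¬p):
w0: □(¬q ∨ ¬p) is F. ✓
w1: □(¬q ∨ ¬p) is F. ✓
w5: □(¬q ∨ ¬p) is T. ✗
w6: □(¬q ∨ ¬p) is F. ✓
— 3 worlds.

3 and 3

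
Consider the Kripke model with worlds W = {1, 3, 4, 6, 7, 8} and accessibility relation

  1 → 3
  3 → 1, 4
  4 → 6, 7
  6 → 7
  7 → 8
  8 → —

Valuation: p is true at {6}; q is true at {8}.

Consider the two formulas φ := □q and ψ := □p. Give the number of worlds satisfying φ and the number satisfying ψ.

For □q:
1: successors {3}; q there: 3:F. ✗
3: successors {1, 4}; q there: 1:F, 4:F. ✗
4: successors {6, 7}; q there: 6:F, 7:F. ✗
6: successors {7}; q there: 7:F. ✗
7: successors {8}; q there: 8:T. ✓
8: no successors, so □q holds vacuously. ✓
— 2 worlds.
For □p:
1: successors {3}; p there: 3:F. ✗
3: successors {1, 4}; p there: 1:F, 4:F. ✗
4: successors {6, 7}; p there: 6:T, 7:F. ✗
6: successors {7}; p there: 7:F. ✗
7: successors {8}; p there: 8:F. ✗
8: no successors, so □p holds vacuously. ✓
— 1 world.

2 and 1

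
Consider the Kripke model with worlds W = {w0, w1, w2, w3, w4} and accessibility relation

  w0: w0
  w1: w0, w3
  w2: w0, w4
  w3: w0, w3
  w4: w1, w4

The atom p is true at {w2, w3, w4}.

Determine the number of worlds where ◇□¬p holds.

w0: successors {w0}; □¬p there: w0:T. ✓
w1: successors {w0, w3}; □¬p there: w0:T, w3:F. ✓
w2: successors {w0, w4}; □¬p there: w0:T, w4:F. ✓
w3: successors {w0, w3}; □¬p there: w0:T, w3:F. ✓
w4: successors {w1, w4}; □¬p there: w1:F, w4:F. ✗
Satisfying worlds: {w0, w1, w2, w3}.

4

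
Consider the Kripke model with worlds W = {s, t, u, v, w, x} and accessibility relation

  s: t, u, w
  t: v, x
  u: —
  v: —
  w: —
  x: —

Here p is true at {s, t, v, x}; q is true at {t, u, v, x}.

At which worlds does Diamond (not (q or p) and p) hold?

∅

s: successors {t, u, w}; not (q or p) and p there: t:F, u:F, w:F. ✗
t: successors {v, x}; not (q or p) and p there: v:F, x:F. ✗
u: no successors, so Diamond (not (q or p) and p) fails. ✗
v: no successors, so Diamond (not (q or p) and p) fails. ✗
w: no successors, so Diamond (not (q or p) and p) fails. ✗
x: no successors, so Diamond (not (q or p) and p) fails. ✗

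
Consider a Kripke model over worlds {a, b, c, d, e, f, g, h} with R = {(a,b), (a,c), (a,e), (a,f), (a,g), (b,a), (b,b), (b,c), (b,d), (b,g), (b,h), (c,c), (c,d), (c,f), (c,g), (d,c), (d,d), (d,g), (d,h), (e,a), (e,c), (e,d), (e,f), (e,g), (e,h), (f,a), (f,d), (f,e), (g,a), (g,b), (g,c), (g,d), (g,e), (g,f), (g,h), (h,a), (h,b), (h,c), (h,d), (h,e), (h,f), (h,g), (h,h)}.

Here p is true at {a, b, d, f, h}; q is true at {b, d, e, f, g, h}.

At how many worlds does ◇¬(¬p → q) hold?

7

a: successors {b, c, e, f, g}; ¬(¬p → q) there: b:F, c:T, e:F, f:F, g:F. ✓
b: successors {a, b, c, d, g, h}; ¬(¬p → q) there: a:F, b:F, c:T, d:F, g:F, h:F. ✓
c: successors {c, d, f, g}; ¬(¬p → q) there: c:T, d:F, f:F, g:F. ✓
d: successors {c, d, g, h}; ¬(¬p → q) there: c:T, d:F, g:F, h:F. ✓
e: successors {a, c, d, f, g, h}; ¬(¬p → q) there: a:F, c:T, d:F, f:F, g:F, h:F. ✓
f: successors {a, d, e}; ¬(¬p → q) there: a:F, d:F, e:F. ✗
g: successors {a, b, c, d, e, f, h}; ¬(¬p → q) there: a:F, b:F, c:T, d:F, e:F, f:F, h:F. ✓
h: successors {a, b, c, d, e, f, g, h}; ¬(¬p → q) there: a:F, b:F, c:T, d:F, e:F, f:F, g:F, h:F. ✓
Satisfying worlds: {a, b, c, d, e, g, h}.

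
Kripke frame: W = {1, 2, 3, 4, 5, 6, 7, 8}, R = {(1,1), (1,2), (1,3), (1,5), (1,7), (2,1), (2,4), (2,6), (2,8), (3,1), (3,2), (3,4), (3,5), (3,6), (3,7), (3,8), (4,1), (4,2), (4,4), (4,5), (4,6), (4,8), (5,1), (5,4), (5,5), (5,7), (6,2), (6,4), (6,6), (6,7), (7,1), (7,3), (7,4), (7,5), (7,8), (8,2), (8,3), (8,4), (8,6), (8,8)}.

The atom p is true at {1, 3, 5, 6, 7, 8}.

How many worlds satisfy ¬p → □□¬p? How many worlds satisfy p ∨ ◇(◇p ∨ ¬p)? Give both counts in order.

6 and 8

For ¬p → □□¬p:
1: ¬p is F, □□¬p is F. ✓
2: ¬p is T, □□¬p is F. ✗
3: ¬p is F, □□¬p is F. ✓
4: ¬p is T, □□¬p is F. ✗
5: ¬p is F, □□¬p is F. ✓
6: ¬p is F, □□¬p is F. ✓
7: ¬p is F, □□¬p is F. ✓
8: ¬p is F, □□¬p is F. ✓
— 6 worlds.
For p ∨ ◇(◇p ∨ ¬p):
1: p is T, ◇(◇p ∨ ¬p) is T. ✓
2: p is F, ◇(◇p ∨ ¬p) is T. ✓
3: p is T, ◇(◇p ∨ ¬p) is T. ✓
4: p is F, ◇(◇p ∨ ¬p) is T. ✓
5: p is T, ◇(◇p ∨ ¬p) is T. ✓
6: p is T, ◇(◇p ∨ ¬p) is T. ✓
7: p is T, ◇(◇p ∨ ¬p) is T. ✓
8: p is T, ◇(◇p ∨ ¬p) is T. ✓
— 8 worlds.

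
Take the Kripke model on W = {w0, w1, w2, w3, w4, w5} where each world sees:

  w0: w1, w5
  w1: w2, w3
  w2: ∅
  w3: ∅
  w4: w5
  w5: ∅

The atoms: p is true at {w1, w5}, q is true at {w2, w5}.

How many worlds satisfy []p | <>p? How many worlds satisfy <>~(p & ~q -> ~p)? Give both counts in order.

For []p | <>p:
w0: []p is T, <>p is T. ✓
w1: []p is F, <>p is F. ✗
w2: []p is T, <>p is F. ✓
w3: []p is T, <>p is F. ✓
w4: []p is T, <>p is T. ✓
w5: []p is T, <>p is F. ✓
— 5 worlds.
For <>~(p & ~q -> ~p):
w0: successors {w1, w5}; ~(p & ~q -> ~p) there: w1:T, w5:F. ✓
w1: successors {w2, w3}; ~(p & ~q -> ~p) there: w2:F, w3:F. ✗
w2: no successors, so <>~(p & ~q -> ~p) fails. ✗
w3: no successors, so <>~(p & ~q -> ~p) fails. ✗
w4: successors {w5}; ~(p & ~q -> ~p) there: w5:F. ✗
w5: no successors, so <>~(p & ~q -> ~p) fails. ✗
— 1 world.

5 and 1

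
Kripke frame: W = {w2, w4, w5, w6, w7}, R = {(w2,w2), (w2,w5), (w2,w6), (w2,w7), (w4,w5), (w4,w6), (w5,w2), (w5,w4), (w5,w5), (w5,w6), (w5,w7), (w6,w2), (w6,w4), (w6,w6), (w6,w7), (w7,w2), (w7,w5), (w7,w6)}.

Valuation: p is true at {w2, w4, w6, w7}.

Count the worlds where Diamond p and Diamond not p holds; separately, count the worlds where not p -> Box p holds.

For Diamond p and Diamond not p:
w2: Diamond p is T, Diamond not p is T. ✓
w4: Diamond p is T, Diamond not p is T. ✓
w5: Diamond p is T, Diamond not p is T. ✓
w6: Diamond p is T, Diamond not p is F. ✗
w7: Diamond p is T, Diamond not p is T. ✓
— 4 worlds.
For not p -> Box p:
w2: not p is F, Box p is F. ✓
w4: not p is F, Box p is F. ✓
w5: not p is T, Box p is F. ✗
w6: not p is F, Box p is T. ✓
w7: not p is F, Box p is F. ✓
— 4 worlds.

4 and 4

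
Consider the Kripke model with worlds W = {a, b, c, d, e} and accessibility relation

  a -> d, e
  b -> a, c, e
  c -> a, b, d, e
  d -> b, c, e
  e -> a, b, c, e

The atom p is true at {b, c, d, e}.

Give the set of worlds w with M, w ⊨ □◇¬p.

a: successors {d, e}; ◇¬p there: d:F, e:T. ✗
b: successors {a, c, e}; ◇¬p there: a:F, c:T, e:T. ✗
c: successors {a, b, d, e}; ◇¬p there: a:F, b:T, d:F, e:T. ✗
d: successors {b, c, e}; ◇¬p there: b:T, c:T, e:T. ✓
e: successors {a, b, c, e}; ◇¬p there: a:F, b:T, c:T, e:T. ✗

{d}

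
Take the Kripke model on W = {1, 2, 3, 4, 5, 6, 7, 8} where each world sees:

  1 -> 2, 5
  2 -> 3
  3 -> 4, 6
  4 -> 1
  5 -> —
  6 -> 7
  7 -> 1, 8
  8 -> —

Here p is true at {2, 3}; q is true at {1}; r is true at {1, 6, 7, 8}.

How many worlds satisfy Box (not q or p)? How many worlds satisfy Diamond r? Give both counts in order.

For Box (not q or p):
1: successors {2, 5}; not q or p there: 2:T, 5:T. ✓
2: successors {3}; not q or p there: 3:T. ✓
3: successors {4, 6}; not q or p there: 4:T, 6:T. ✓
4: successors {1}; not q or p there: 1:F. ✗
5: no successors, so Box (not q or p) holds vacuously. ✓
6: successors {7}; not q or p there: 7:T. ✓
7: successors {1, 8}; not q or p there: 1:F, 8:T. ✗
8: no successors, so Box (not q or p) holds vacuously. ✓
— 6 worlds.
For Diamond r:
1: successors {2, 5}; r there: 2:F, 5:F. ✗
2: successors {3}; r there: 3:F. ✗
3: successors {4, 6}; r there: 4:F, 6:T. ✓
4: successors {1}; r there: 1:T. ✓
5: no successors, so Diamond r fails. ✗
6: successors {7}; r there: 7:T. ✓
7: successors {1, 8}; r there: 1:T, 8:T. ✓
8: no successors, so Diamond r fails. ✗
— 4 worlds.

6 and 4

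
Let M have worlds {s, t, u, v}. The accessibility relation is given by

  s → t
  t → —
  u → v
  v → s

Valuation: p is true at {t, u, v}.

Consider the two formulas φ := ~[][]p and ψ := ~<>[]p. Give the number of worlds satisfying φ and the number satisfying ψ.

For ~[][]p:
s: [][]p is T. ✗
t: [][]p is T. ✗
u: [][]p is F. ✓
v: [][]p is T. ✗
— 1 world.
For ~<>[]p:
s: <>[]p is T. ✗
t: <>[]p is F. ✓
u: <>[]p is F. ✓
v: <>[]p is T. ✗
— 2 worlds.

1 and 2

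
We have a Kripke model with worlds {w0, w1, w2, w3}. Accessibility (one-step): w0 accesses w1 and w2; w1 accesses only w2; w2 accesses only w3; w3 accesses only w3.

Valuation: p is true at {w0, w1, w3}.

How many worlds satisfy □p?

2

w0: successors {w1, w2}; p there: w1:T, w2:F. ✗
w1: successors {w2}; p there: w2:F. ✗
w2: successors {w3}; p there: w3:T. ✓
w3: successors {w3}; p there: w3:T. ✓
Satisfying worlds: {w2, w3}.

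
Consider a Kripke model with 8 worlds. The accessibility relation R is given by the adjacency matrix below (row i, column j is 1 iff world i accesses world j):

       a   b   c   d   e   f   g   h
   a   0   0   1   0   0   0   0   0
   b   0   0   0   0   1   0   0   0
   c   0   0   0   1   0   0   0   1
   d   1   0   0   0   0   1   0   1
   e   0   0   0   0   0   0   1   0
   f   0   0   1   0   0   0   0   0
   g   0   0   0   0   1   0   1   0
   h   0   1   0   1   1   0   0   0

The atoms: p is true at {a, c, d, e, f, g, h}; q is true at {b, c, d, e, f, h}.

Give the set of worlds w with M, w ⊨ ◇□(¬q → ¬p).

a: successors {c}; □(¬q → ¬p) there: c:T. ✓
b: successors {e}; □(¬q → ¬p) there: e:F. ✗
c: successors {d, h}; □(¬q → ¬p) there: d:F, h:T. ✓
d: successors {a, f, h}; □(¬q → ¬p) there: a:T, f:T, h:T. ✓
e: successors {g}; □(¬q → ¬p) there: g:F. ✗
f: successors {c}; □(¬q → ¬p) there: c:T. ✓
g: successors {e, g}; □(¬q → ¬p) there: e:F, g:F. ✗
h: successors {b, d, e}; □(¬q → ¬p) there: b:T, d:F, e:F. ✓

{a, c, d, f, h}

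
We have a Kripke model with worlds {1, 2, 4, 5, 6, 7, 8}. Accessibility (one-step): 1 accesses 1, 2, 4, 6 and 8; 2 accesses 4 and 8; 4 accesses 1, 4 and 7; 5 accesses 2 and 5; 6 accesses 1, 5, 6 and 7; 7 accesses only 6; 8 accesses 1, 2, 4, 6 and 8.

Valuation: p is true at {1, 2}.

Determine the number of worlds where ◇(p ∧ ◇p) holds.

1: successors {1, 2, 4, 6, 8}; p ∧ ◇p there: 1:T, 2:F, 4:F, 6:F, 8:F. ✓
2: successors {4, 8}; p ∧ ◇p there: 4:F, 8:F. ✗
4: successors {1, 4, 7}; p ∧ ◇p there: 1:T, 4:F, 7:F. ✓
5: successors {2, 5}; p ∧ ◇p there: 2:F, 5:F. ✗
6: successors {1, 5, 6, 7}; p ∧ ◇p there: 1:T, 5:F, 6:F, 7:F. ✓
7: successors {6}; p ∧ ◇p there: 6:F. ✗
8: successors {1, 2, 4, 6, 8}; p ∧ ◇p there: 1:T, 2:F, 4:F, 6:F, 8:F. ✓
Satisfying worlds: {1, 4, 6, 8}.

4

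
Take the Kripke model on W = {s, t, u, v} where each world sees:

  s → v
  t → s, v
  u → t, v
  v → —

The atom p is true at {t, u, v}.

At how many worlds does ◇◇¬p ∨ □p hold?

s: ◇◇¬p is F, □p is T. ✓
t: ◇◇¬p is F, □p is F. ✗
u: ◇◇¬p is T, □p is T. ✓
v: ◇◇¬p is F, □p is T. ✓
Satisfying worlds: {s, u, v}.

3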